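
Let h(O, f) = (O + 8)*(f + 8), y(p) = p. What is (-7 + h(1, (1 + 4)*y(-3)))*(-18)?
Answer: 1260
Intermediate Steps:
h(O, f) = (8 + O)*(8 + f)
(-7 + h(1, (1 + 4)*y(-3)))*(-18) = (-7 + (64 + 8*1 + 8*((1 + 4)*(-3)) + 1*((1 + 4)*(-3))))*(-18) = (-7 + (64 + 8 + 8*(5*(-3)) + 1*(5*(-3))))*(-18) = (-7 + (64 + 8 + 8*(-15) + 1*(-15)))*(-18) = (-7 + (64 + 8 - 120 - 15))*(-18) = (-7 - 63)*(-18) = -70*(-18) = 1260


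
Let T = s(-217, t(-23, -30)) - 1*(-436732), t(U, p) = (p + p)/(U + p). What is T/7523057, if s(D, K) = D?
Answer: 436515/7523057 ≈ 0.058024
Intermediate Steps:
t(U, p) = 2*p/(U + p) (t(U, p) = (2*p)/(U + p) = 2*p/(U + p))
T = 436515 (T = -217 - 1*(-436732) = -217 + 436732 = 436515)
T/7523057 = 436515/7523057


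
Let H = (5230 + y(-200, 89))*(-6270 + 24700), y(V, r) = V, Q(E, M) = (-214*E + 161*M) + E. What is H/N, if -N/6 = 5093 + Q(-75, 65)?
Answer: -46351450/94599 ≈ -489.98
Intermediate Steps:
Q(E, M) = -213*E + 161*M
N = -189198 (N = -6*(5093 + (-213*(-75) + 161*65)) = -6*(5093 + (15975 + 10465)) = -6*(5093 + 26440) = -6*31533 = -189198)
H = 92702900 (H = (5230 - 200)*(-6270 + 24700) = 5030*18430 = 92702900)
H/N = 92702900/(-189198) = 92702900*(-1/189198) = -46351450/94599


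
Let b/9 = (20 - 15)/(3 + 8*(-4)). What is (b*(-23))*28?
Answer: 28980/29 ≈ 999.31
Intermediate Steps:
b = -45/29 (b = 9*((20 - 15)/(3 + 8*(-4))) = 9*(5/(3 - 32)) = 9*(5/(-29)) = 9*(5*(-1/29)) = 9*(-5/29) = -45/29 ≈ -1.5517)
(b*(-23))*28 = -45/29*(-23)*28 = (1035/29)*28 = 28980/29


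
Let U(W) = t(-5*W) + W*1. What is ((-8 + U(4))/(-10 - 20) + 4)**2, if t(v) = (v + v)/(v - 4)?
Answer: 134689/8100 ≈ 16.628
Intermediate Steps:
t(v) = 2*v/(-4 + v) (t(v) = (2*v)/(-4 + v) = 2*v/(-4 + v))
U(W) = W - 10*W/(-4 - 5*W) (U(W) = 2*(-5*W)/(-4 - 5*W) + W*1 = -10*W/(-4 - 5*W) + W = W - 10*W/(-4 - 5*W))
((-8 + U(4))/(-10 - 20) + 4)**2 = ((-8 + 4*(14 + 5*4)/(4 + 5*4))/(-10 - 20) + 4)**2 = ((-8 + 4*(14 + 20)/(4 + 20))/(-30) + 4)**2 = ((-8 + 4*34/24)*(-1/30) + 4)**2 = ((-8 + 4*(1/24)*34)*(-1/30) + 4)**2 = ((-8 + 17/3)*(-1/30) + 4)**2 = (-7/3*(-1/30) + 4)**2 = (7/90 + 4)**2 = (367/90)**2 = 134689/8100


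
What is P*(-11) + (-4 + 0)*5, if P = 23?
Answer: -273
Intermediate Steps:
P*(-11) + (-4 + 0)*5 = 23*(-11) + (-4 + 0)*5 = -253 - 4*5 = -253 - 20 = -273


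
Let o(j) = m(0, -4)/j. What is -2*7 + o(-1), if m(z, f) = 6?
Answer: -20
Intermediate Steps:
o(j) = 6/j
-2*7 + o(-1) = -2*7 + 6/(-1) = -14 + 6*(-1) = -14 - 6 = -20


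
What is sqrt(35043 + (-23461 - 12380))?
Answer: I*sqrt(798) ≈ 28.249*I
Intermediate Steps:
sqrt(35043 + (-23461 - 12380)) = sqrt(35043 - 35841) = sqrt(-798) = I*sqrt(798)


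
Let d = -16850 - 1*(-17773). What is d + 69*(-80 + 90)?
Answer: 1613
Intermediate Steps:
d = 923 (d = -16850 + 17773 = 923)
d + 69*(-80 + 90) = 923 + 69*(-80 + 90) = 923 + 69*10 = 923 + 690 = 1613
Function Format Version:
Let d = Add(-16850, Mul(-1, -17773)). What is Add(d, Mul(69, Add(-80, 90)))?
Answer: 1613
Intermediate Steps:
d = 923 (d = Add(-16850, 17773) = 923)
Add(d, Mul(69, Add(-80, 90))) = Add(923, Mul(69, Add(-80, 90))) = Add(923, Mul(69, 10)) = Add(923, 690) = 1613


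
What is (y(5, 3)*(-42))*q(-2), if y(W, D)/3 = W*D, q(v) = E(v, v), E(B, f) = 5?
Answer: -9450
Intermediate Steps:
q(v) = 5
y(W, D) = 3*D*W (y(W, D) = 3*(W*D) = 3*(D*W) = 3*D*W)
(y(5, 3)*(-42))*q(-2) = ((3*3*5)*(-42))*5 = (45*(-42))*5 = -1890*5 = -9450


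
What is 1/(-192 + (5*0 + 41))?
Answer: -1/151 ≈ -0.0066225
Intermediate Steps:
1/(-192 + (5*0 + 41)) = 1/(-192 + (0 + 41)) = 1/(-192 + 41) = 1/(-151) = -1/151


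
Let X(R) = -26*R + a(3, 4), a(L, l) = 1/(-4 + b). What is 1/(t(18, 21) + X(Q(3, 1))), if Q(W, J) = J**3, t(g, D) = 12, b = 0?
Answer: -4/57 ≈ -0.070175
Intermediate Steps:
a(L, l) = -1/4 (a(L, l) = 1/(-4 + 0) = 1/(-4) = -1/4)
X(R) = -1/4 - 26*R (X(R) = -26*R - 1/4 = -1/4 - 26*R)
1/(t(18, 21) + X(Q(3, 1))) = 1/(12 + (-1/4 - 26*1**3)) = 1/(12 + (-1/4 - 26*1)) = 1/(12 + (-1/4 - 26)) = 1/(12 - 105/4) = 1/(-57/4) = -4/57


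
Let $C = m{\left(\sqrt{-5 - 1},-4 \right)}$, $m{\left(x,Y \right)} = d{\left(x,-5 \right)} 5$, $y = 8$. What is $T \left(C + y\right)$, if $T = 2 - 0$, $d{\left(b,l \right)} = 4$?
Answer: $56$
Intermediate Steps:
$m{\left(x,Y \right)} = 20$ ($m{\left(x,Y \right)} = 4 \cdot 5 = 20$)
$T = 2$ ($T = 2 + 0 = 2$)
$C = 20$
$T \left(C + y\right) = 2 \left(20 + 8\right) = 2 \cdot 28 = 56$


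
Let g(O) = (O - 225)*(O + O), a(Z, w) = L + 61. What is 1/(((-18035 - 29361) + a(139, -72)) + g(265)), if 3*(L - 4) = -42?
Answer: -1/26145 ≈ -3.8248e-5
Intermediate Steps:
L = -10 (L = 4 + (⅓)*(-42) = 4 - 14 = -10)
a(Z, w) = 51 (a(Z, w) = -10 + 61 = 51)
g(O) = 2*O*(-225 + O) (g(O) = (-225 + O)*(2*O) = 2*O*(-225 + O))
1/(((-18035 - 29361) + a(139, -72)) + g(265)) = 1/(((-18035 - 29361) + 51) + 2*265*(-225 + 265)) = 1/((-47396 + 51) + 2*265*40) = 1/(-47345 + 21200) = 1/(-26145) = -1/26145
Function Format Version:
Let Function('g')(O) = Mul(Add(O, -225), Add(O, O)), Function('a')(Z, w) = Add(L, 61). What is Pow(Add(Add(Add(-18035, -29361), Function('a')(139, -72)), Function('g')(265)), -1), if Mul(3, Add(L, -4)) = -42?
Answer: Rational(-1, 26145) ≈ -3.8248e-5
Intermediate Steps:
L = -10 (L = Add(4, Mul(Rational(1, 3), -42)) = Add(4, -14) = -10)
Function('a')(Z, w) = 51 (Function('a')(Z, w) = Add(-10, 61) = 51)
Function('g')(O) = Mul(2, O, Add(-225, O)) (Function('g')(O) = Mul(Add(-225, O), Mul(2, O)) = Mul(2, O, Add(-225, O)))
Pow(Add(Add(Add(-18035, -29361), Function('a')(139, -72)), Function('g')(265)), -1) = Pow(Add(Add(Add(-18035, -29361), 51), Mul(2, 265, Add(-225, 265))), -1) = Pow(Add(Add(-47396, 51), Mul(2, 265, 40)), -1) = Pow(Add(-47345, 21200), -1) = Pow(-26145, -1) = Rational(-1, 26145)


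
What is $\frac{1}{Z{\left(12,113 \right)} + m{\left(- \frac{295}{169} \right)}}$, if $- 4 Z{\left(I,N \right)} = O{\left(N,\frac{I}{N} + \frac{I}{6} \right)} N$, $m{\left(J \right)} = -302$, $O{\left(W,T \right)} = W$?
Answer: $- \frac{4}{13977} \approx -0.00028618$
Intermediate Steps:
$Z{\left(I,N \right)} = - \frac{N^{2}}{4}$ ($Z{\left(I,N \right)} = - \frac{N N}{4} = - \frac{N^{2}}{4}$)
$\frac{1}{Z{\left(12,113 \right)} + m{\left(- \frac{295}{169} \right)}} = \frac{1}{- \frac{113^{2}}{4} - 302} = \frac{1}{\left(- \frac{1}{4}\right) 12769 - 302} = \frac{1}{- \frac{12769}{4} - 302} = \frac{1}{- \frac{13977}{4}} = - \frac{4}{13977}$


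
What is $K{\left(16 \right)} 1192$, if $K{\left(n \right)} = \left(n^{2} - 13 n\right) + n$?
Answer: $76288$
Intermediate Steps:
$K{\left(n \right)} = n^{2} - 12 n$
$K{\left(16 \right)} 1192 = 16 \left(-12 + 16\right) 1192 = 16 \cdot 4 \cdot 1192 = 64 \cdot 1192 = 76288$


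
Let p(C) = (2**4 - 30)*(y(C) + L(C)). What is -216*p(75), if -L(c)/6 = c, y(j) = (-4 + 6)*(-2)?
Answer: -1372896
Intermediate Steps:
y(j) = -4 (y(j) = 2*(-2) = -4)
L(c) = -6*c
p(C) = 56 + 84*C (p(C) = (2**4 - 30)*(-4 - 6*C) = (16 - 30)*(-4 - 6*C) = -14*(-4 - 6*C) = 56 + 84*C)
-216*p(75) = -216*(56 + 84*75) = -216*(56 + 6300) = -216*6356 = -1372896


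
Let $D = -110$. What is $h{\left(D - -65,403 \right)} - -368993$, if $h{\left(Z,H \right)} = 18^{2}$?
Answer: $369317$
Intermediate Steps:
$h{\left(Z,H \right)} = 324$
$h{\left(D - -65,403 \right)} - -368993 = 324 - -368993 = 324 + 368993 = 369317$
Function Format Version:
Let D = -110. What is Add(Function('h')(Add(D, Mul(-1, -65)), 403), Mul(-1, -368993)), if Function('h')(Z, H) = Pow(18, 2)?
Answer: 369317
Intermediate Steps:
Function('h')(Z, H) = 324
Add(Function('h')(Add(D, Mul(-1, -65)), 403), Mul(-1, -368993)) = Add(324, Mul(-1, -368993)) = Add(324, 368993) = 369317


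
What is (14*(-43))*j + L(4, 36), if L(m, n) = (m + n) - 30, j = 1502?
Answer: -904194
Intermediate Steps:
L(m, n) = -30 + m + n
(14*(-43))*j + L(4, 36) = (14*(-43))*1502 + (-30 + 4 + 36) = -602*1502 + 10 = -904204 + 10 = -904194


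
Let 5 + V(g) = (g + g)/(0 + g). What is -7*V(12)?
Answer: 21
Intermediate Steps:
V(g) = -3 (V(g) = -5 + (g + g)/(0 + g) = -5 + (2*g)/g = -5 + 2 = -3)
-7*V(12) = -7*(-3) = 21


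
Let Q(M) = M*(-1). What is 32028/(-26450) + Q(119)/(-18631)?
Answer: -296783059/246394975 ≈ -1.2045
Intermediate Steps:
Q(M) = -M
32028/(-26450) + Q(119)/(-18631) = 32028/(-26450) - 1*119/(-18631) = 32028*(-1/26450) - 119*(-1/18631) = -16014/13225 + 119/18631 = -296783059/246394975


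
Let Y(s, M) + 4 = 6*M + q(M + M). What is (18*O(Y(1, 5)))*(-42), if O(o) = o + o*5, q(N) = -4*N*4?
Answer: 607824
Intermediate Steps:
q(N) = -16*N
Y(s, M) = -4 - 26*M (Y(s, M) = -4 + (6*M - 16*(M + M)) = -4 + (6*M - 32*M) = -4 - 26*M)
O(o) = 6*o (O(o) = o + 5*o = 6*o)
(18*O(Y(1, 5)))*(-42) = (18*(6*(-4 - 26*5)))*(-42) = (18*(6*(-4 - 130)))*(-42) = (18*(6*(-134)))*(-42) = (18*(-804))*(-42) = -14472*(-42) = 607824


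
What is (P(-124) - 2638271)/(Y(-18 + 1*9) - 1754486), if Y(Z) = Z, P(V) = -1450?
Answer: 2639721/1754495 ≈ 1.5045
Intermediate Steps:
(P(-124) - 2638271)/(Y(-18 + 1*9) - 1754486) = (-1450 - 2638271)/((-18 + 1*9) - 1754486) = -2639721/((-18 + 9) - 1754486) = -2639721/(-9 - 1754486) = -2639721/(-1754495) = -2639721*(-1/1754495) = 2639721/1754495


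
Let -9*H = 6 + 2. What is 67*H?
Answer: -536/9 ≈ -59.556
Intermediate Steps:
H = -8/9 (H = -(6 + 2)/9 = -1/9*8 = -8/9 ≈ -0.88889)
67*H = 67*(-8/9) = -536/9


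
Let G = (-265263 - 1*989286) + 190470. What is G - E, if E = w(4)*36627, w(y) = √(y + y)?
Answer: -1064079 - 73254*√2 ≈ -1.1677e+6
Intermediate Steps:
w(y) = √2*√y (w(y) = √(2*y) = √2*√y)
G = -1064079 (G = (-265263 - 989286) + 190470 = -1254549 + 190470 = -1064079)
E = 73254*√2 (E = (√2*√4)*36627 = (√2*2)*36627 = (2*√2)*36627 = 73254*√2 ≈ 1.0360e+5)
G - E = -1064079 - 73254*√2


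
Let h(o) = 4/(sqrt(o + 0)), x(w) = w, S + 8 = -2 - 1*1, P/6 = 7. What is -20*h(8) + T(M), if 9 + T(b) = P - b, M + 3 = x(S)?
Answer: 47 - 20*sqrt(2) ≈ 18.716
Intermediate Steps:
P = 42 (P = 6*7 = 42)
S = -11 (S = -8 + (-2 - 1*1) = -8 + (-2 - 1) = -8 - 3 = -11)
M = -14 (M = -3 - 11 = -14)
h(o) = 4/sqrt(o) (h(o) = 4/(sqrt(o)) = 4/sqrt(o))
T(b) = 33 - b (T(b) = -9 + (42 - b) = 33 - b)
-20*h(8) + T(M) = -80/sqrt(8) + (33 - 1*(-14)) = -80*sqrt(2)/4 + (33 + 14) = -20*sqrt(2) + 47 = 47 - 20*sqrt(2)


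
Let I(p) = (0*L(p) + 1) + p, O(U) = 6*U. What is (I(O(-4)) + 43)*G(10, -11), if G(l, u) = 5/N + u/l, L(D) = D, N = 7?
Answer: -54/7 ≈ -7.7143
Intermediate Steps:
I(p) = 1 + p (I(p) = (0*p + 1) + p = (0 + 1) + p = 1 + p)
G(l, u) = 5/7 + u/l
(I(O(-4)) + 43)*G(10, -11) = ((1 + 6*(-4)) + 43)*(5/7 - 11/10) = ((1 - 24) + 43)*(5/7 - 11*⅒) = (-23 + 43)*(5/7 - 11/10) = 20*(-27/70) = -54/7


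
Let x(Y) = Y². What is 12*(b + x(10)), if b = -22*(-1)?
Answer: 1464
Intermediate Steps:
b = 22
12*(b + x(10)) = 12*(22 + 10²) = 12*(22 + 100) = 12*122 = 1464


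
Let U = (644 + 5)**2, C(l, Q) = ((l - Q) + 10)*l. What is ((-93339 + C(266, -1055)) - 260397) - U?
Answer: -420891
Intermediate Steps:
C(l, Q) = l*(10 + l - Q) (C(l, Q) = (10 + l - Q)*l = l*(10 + l - Q))
U = 421201 (U = 649**2 = 421201)
((-93339 + C(266, -1055)) - 260397) - U = ((-93339 + 266*(10 + 266 - 1*(-1055))) - 260397) - 1*421201 = ((-93339 + 266*(10 + 266 + 1055)) - 260397) - 421201 = ((-93339 + 266*1331) - 260397) - 421201 = ((-93339 + 354046) - 260397) - 421201 = (260707 - 260397) - 421201 = 310 - 421201 = -420891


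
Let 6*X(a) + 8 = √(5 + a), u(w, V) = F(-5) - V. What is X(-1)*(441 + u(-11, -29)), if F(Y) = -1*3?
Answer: -467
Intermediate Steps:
F(Y) = -3
u(w, V) = -3 - V
X(a) = -4/3 + √(5 + a)/6
X(-1)*(441 + u(-11, -29)) = (-4/3 + √(5 - 1)/6)*(441 + (-3 - 1*(-29))) = (-4/3 + √4/6)*(441 + (-3 + 29)) = (-4/3 + (⅙)*2)*(441 + 26) = (-4/3 + ⅓)*467 = -1*467 = -467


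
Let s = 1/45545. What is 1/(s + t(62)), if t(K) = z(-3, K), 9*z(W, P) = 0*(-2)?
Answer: 45545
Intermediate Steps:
z(W, P) = 0 (z(W, P) = (0*(-2))/9 = (1/9)*0 = 0)
t(K) = 0
s = 1/45545 ≈ 2.1956e-5
1/(s + t(62)) = 1/(1/45545 + 0) = 1/(1/45545) = 45545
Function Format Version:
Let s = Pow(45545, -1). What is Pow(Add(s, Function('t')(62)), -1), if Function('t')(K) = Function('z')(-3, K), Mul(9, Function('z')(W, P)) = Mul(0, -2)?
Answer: 45545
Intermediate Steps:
Function('z')(W, P) = 0 (Function('z')(W, P) = Mul(Rational(1, 9), Mul(0, -2)) = Mul(Rational(1, 9), 0) = 0)
Function('t')(K) = 0
s = Rational(1, 45545) ≈ 2.1956e-5
Pow(Add(s, Function('t')(62)), -1) = Pow(Add(Rational(1, 45545), 0), -1) = Pow(Rational(1, 45545), -1) = 45545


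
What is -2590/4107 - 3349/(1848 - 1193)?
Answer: -417589/72705 ≈ -5.7436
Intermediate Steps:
-2590/4107 - 3349/(1848 - 1193) = -2590*1/4107 - 3349/655 = -70/111 - 3349*1/655 = -70/111 - 3349/655 = -417589/72705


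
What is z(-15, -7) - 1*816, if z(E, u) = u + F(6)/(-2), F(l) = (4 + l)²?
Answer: -873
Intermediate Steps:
z(E, u) = -50 + u (z(E, u) = u + (4 + 6)²/(-2) = u + 10²*(-½) = u + 100*(-½) = u - 50 = -50 + u)
z(-15, -7) - 1*816 = (-50 - 7) - 1*816 = -57 - 816 = -873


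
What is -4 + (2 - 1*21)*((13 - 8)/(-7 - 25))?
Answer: -33/32 ≈ -1.0313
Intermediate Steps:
-4 + (2 - 1*21)*((13 - 8)/(-7 - 25)) = -4 + (2 - 21)*(5/(-32)) = -4 - 95*(-1)/32 = -4 - 19*(-5/32) = -4 + 95/32 = -33/32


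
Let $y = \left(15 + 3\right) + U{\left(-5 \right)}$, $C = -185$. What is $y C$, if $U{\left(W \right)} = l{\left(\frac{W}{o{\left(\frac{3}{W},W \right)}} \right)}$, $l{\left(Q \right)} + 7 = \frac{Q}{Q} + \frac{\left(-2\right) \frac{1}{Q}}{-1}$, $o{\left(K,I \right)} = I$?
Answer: $-2590$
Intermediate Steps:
$l{\left(Q \right)} = -6 + \frac{2}{Q}$ ($l{\left(Q \right)} = -7 + \left(\frac{Q}{Q} + \frac{\left(-2\right) \frac{1}{Q}}{-1}\right) = -7 + \left(1 + - \frac{2}{Q} \left(-1\right)\right) = -7 + \left(1 + \frac{2}{Q}\right) = -6 + \frac{2}{Q}$)
$U{\left(W \right)} = -4$ ($U{\left(W \right)} = -6 + \frac{2}{W \frac{1}{W}} = -6 + \frac{2}{1} = -6 + 2 \cdot 1 = -6 + 2 = -4$)
$y = 14$ ($y = \left(15 + 3\right) - 4 = 18 - 4 = 14$)
$y C = 14 \left(-185\right) = -2590$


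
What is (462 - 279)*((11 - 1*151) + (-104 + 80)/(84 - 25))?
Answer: -1515972/59 ≈ -25694.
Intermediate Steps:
(462 - 279)*((11 - 1*151) + (-104 + 80)/(84 - 25)) = 183*((11 - 151) - 24/59) = 183*(-140 - 24*1/59) = 183*(-140 - 24/59) = 183*(-8284/59) = -1515972/59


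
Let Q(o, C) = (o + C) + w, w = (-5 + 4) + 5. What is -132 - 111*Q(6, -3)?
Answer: -909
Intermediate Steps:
w = 4 (w = -1 + 5 = 4)
Q(o, C) = 4 + C + o (Q(o, C) = (o + C) + 4 = (C + o) + 4 = 4 + C + o)
-132 - 111*Q(6, -3) = -132 - 111*(4 - 3 + 6) = -132 - 111*7 = -132 - 777 = -909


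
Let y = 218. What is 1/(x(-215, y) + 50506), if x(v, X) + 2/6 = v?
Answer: 3/150872 ≈ 1.9884e-5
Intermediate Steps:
x(v, X) = -⅓ + v
1/(x(-215, y) + 50506) = 1/((-⅓ - 215) + 50506) = 1/(-646/3 + 50506) = 1/(150872/3) = 3/150872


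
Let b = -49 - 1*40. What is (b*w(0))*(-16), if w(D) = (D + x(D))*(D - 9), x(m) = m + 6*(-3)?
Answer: 230688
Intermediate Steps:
x(m) = -18 + m (x(m) = m - 18 = -18 + m)
b = -89 (b = -49 - 40 = -89)
w(D) = (-18 + 2*D)*(-9 + D) (w(D) = (D + (-18 + D))*(D - 9) = (-18 + 2*D)*(-9 + D))
(b*w(0))*(-16) = -89*(162 - 36*0 + 2*0²)*(-16) = -89*(162 + 0 + 2*0)*(-16) = -89*(162 + 0 + 0)*(-16) = -89*162*(-16) = -14418*(-16) = 230688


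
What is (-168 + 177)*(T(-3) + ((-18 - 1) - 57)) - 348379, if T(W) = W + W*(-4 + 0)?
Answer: -348982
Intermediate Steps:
T(W) = -3*W (T(W) = W + W*(-4) = W - 4*W = -3*W)
(-168 + 177)*(T(-3) + ((-18 - 1) - 57)) - 348379 = (-168 + 177)*(-3*(-3) + ((-18 - 1) - 57)) - 348379 = 9*(9 + (-19 - 57)) - 348379 = 9*(9 - 76) - 348379 = 9*(-67) - 348379 = -603 - 348379 = -348982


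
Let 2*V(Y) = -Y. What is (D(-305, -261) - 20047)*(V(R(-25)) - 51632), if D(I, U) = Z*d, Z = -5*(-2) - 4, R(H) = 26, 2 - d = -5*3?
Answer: 1030059525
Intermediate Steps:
d = 17 (d = 2 - (-5)*3 = 2 - 1*(-15) = 2 + 15 = 17)
V(Y) = -Y/2 (V(Y) = (-Y)/2 = -Y/2)
Z = 6 (Z = 10 - 4 = 6)
D(I, U) = 102 (D(I, U) = 6*17 = 102)
(D(-305, -261) - 20047)*(V(R(-25)) - 51632) = (102 - 20047)*(-1/2*26 - 51632) = -19945*(-13 - 51632) = -19945*(-51645) = 1030059525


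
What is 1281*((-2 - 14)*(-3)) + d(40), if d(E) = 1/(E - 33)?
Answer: 430417/7 ≈ 61488.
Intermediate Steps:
d(E) = 1/(-33 + E)
1281*((-2 - 14)*(-3)) + d(40) = 1281*((-2 - 14)*(-3)) + 1/(-33 + 40) = 1281*(-16*(-3)) + 1/7 = 1281*48 + ⅐ = 61488 + ⅐ = 430417/7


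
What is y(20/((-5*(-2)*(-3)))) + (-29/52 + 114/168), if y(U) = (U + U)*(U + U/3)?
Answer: 3209/2457 ≈ 1.3061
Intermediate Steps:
y(U) = 8*U**2/3 (y(U) = (2*U)*(U + U*(1/3)) = (2*U)*(U + U/3) = (2*U)*(4*U/3) = 8*U**2/3)
y(20/((-5*(-2)*(-3)))) + (-29/52 + 114/168) = 8*(20/((-5*(-2)*(-3))))**2/3 + (-29/52 + 114/168) = 8*(20/((10*(-3))))**2/3 + (-29*1/52 + 114*(1/168)) = 8*(20/(-30))**2/3 + (-29/52 + 19/28) = 8*(20*(-1/30))**2/3 + 11/91 = 8*(-2/3)**2/3 + 11/91 = (8/3)*(4/9) + 11/91 = 32/27 + 11/91 = 3209/2457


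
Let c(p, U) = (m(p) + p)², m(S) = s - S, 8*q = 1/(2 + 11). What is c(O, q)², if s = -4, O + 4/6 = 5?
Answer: 256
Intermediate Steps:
O = 13/3 (O = -⅔ + 5 = 13/3 ≈ 4.3333)
q = 1/104 (q = 1/(8*(2 + 11)) = (⅛)/13 = (⅛)*(1/13) = 1/104 ≈ 0.0096154)
m(S) = -4 - S
c(p, U) = 16 (c(p, U) = ((-4 - p) + p)² = (-4)² = 16)
c(O, q)² = 16² = 256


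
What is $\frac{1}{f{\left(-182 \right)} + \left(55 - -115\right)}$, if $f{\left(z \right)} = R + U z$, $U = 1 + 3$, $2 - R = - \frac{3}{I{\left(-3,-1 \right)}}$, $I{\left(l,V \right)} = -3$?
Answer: $- \frac{1}{557} \approx -0.0017953$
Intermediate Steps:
$R = 1$ ($R = 2 - - \frac{3}{-3} = 2 - \left(-3\right) \left(- \frac{1}{3}\right) = 2 - 1 = 1$)
$U = 4$
$f{\left(z \right)} = 1 + 4 z$
$\frac{1}{f{\left(-182 \right)} + \left(55 - -115\right)} = \frac{1}{\left(1 + 4 \left(-182\right)\right) + \left(55 - -115\right)} = \frac{1}{\left(1 - 728\right) + \left(55 + 115\right)} = \frac{1}{-727 + 170} = \frac{1}{-557} = - \frac{1}{557}$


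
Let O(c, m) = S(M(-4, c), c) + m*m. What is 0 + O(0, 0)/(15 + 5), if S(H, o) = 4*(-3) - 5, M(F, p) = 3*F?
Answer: -17/20 ≈ -0.85000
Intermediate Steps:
S(H, o) = -17 (S(H, o) = -12 - 5 = -17)
O(c, m) = -17 + m**2 (O(c, m) = -17 + m*m = -17 + m**2)
0 + O(0, 0)/(15 + 5) = 0 + (-17 + 0**2)/(15 + 5) = 0 + (-17 + 0)/20 = 0 - 17*1/20 = 0 - 17/20 = -17/20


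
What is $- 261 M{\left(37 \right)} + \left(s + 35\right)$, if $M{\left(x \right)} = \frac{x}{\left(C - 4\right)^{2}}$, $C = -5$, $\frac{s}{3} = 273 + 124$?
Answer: $\frac{9961}{9} \approx 1106.8$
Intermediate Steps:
$s = 1191$ ($s = 3 \left(273 + 124\right) = 3 \cdot 397 = 1191$)
$M{\left(x \right)} = \frac{x}{81}$ ($M{\left(x \right)} = \frac{x}{\left(-5 - 4\right)^{2}} = \frac{x}{\left(-9\right)^{2}} = \frac{x}{81}$)
$- 261 M{\left(37 \right)} + \left(s + 35\right) = - 261 \cdot \frac{1}{81} \cdot 37 + \left(1191 + 35\right) = \left(-261\right) \frac{37}{81} + 1226 = - \frac{1073}{9} + 1226 = \frac{9961}{9}$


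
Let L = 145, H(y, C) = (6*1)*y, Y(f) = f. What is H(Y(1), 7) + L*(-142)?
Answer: -20584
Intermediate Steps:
H(y, C) = 6*y
H(Y(1), 7) + L*(-142) = 6*1 + 145*(-142) = 6 - 20590 = -20584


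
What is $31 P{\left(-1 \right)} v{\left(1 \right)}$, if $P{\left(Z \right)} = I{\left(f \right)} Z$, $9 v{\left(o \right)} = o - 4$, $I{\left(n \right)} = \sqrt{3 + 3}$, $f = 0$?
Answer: $\frac{31 \sqrt{6}}{3} \approx 25.311$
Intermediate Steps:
$I{\left(n \right)} = \sqrt{6}$
$v{\left(o \right)} = - \frac{4}{9} + \frac{o}{9}$ ($v{\left(o \right)} = \frac{o - 4}{9} = \frac{-4 + o}{9} = - \frac{4}{9} + \frac{o}{9}$)
$P{\left(Z \right)} = Z \sqrt{6}$ ($P{\left(Z \right)} = \sqrt{6} Z = Z \sqrt{6}$)
$31 P{\left(-1 \right)} v{\left(1 \right)} = 31 \left(- \sqrt{6}\right) \left(- \frac{4}{9} + \frac{1}{9} \cdot 1\right) = - 31 \sqrt{6} \left(- \frac{4}{9} + \frac{1}{9}\right) = - 31 \sqrt{6} \left(- \frac{1}{3}\right) = \frac{31 \sqrt{6}}{3}$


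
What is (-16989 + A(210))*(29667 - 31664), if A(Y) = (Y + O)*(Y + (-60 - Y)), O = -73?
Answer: 50342373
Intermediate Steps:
A(Y) = 4380 - 60*Y (A(Y) = (Y - 73)*(Y + (-60 - Y)) = (-73 + Y)*(-60) = 4380 - 60*Y)
(-16989 + A(210))*(29667 - 31664) = (-16989 + (4380 - 60*210))*(29667 - 31664) = (-16989 + (4380 - 12600))*(-1997) = (-16989 - 8220)*(-1997) = -25209*(-1997) = 50342373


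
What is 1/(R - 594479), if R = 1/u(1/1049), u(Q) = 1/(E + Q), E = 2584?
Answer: -1049/620897854 ≈ -1.6895e-6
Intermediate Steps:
u(Q) = 1/(2584 + Q)
R = 2710617/1049 (R = 1/(1/(2584 + 1/1049)) = 1/(1/(2710617/1049)) = 1/(1049/2710617) = 2710617/1049 ≈ 2584.0)
1/(R - 594479) = 1/(2710617/1049 - 594479) = 1/(-620897854/1049) = -1049/620897854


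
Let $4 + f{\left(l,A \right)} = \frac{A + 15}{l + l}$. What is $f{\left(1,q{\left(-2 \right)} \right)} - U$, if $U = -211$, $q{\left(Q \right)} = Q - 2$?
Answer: $\frac{425}{2} \approx 212.5$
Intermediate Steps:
$q{\left(Q \right)} = -2 + Q$
$f{\left(l,A \right)} = -4 + \frac{15 + A}{2 l}$ ($f{\left(l,A \right)} = -4 + \frac{A + 15}{l + l} = -4 + \frac{15 + A}{2 l}$)
$f{\left(1,q{\left(-2 \right)} \right)} - U = \frac{15 - 4 - 8}{2 \cdot 1} - -211 = \frac{1}{2} \cdot 1 \left(15 - 4 - 8\right) + 211 = \frac{1}{2} \cdot 1 \cdot 3 + 211 = \frac{3}{2} + 211 = \frac{425}{2}$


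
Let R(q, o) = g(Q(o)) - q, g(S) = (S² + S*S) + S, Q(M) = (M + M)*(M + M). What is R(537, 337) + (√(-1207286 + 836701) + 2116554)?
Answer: 412735938645 + I*√370585 ≈ 4.1274e+11 + 608.76*I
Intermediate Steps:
Q(M) = 4*M² (Q(M) = (2*M)*(2*M) = 4*M²)
g(S) = S + 2*S² (g(S) = (S² + S²) + S = 2*S² + S = S + 2*S²)
R(q, o) = -q + 4*o²*(1 + 8*o²) (R(q, o) = (4*o²)*(1 + 2*(4*o²)) - q = (4*o²)*(1 + 8*o²) - q = 4*o²*(1 + 8*o²) - q = -q + 4*o²*(1 + 8*o²))
R(537, 337) + (√(-1207286 + 836701) + 2116554) = (-1*537 + 4*337² + 32*337⁴) + (√(-1207286 + 836701) + 2116554) = (-537 + 4*113569 + 32*12897917761) + (√(-370585) + 2116554) = (-537 + 454276 + 412733368352) + (I*√370585 + 2116554) = 412733822091 + (2116554 + I*√370585) = 412735938645 + I*√370585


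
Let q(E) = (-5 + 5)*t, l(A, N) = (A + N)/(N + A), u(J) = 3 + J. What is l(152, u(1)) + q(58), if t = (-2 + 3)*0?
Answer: 1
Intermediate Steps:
l(A, N) = 1 (l(A, N) = (A + N)/(A + N) = 1)
t = 0 (t = 1*0 = 0)
q(E) = 0 (q(E) = (-5 + 5)*0 = 0*0 = 0)
l(152, u(1)) + q(58) = 1 + 0 = 1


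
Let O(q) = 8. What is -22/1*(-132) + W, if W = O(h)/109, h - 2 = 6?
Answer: 316544/109 ≈ 2904.1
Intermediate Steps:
h = 8 (h = 2 + 6 = 8)
W = 8/109 ≈ 0.073395
-22/1*(-132) + W = -22/1*(-132) + 8/109 = -22*(-132) + 8/109 = 2904 + 8/109 = 316544/109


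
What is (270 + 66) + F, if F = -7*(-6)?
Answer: 378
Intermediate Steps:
F = 42
(270 + 66) + F = (270 + 66) + 42 = 336 + 42 = 378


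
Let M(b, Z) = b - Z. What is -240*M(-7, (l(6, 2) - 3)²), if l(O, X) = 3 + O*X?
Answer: 36240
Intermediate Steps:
-240*M(-7, (l(6, 2) - 3)²) = -240*(-7 - ((3 + 6*2) - 3)²) = -240*(-7 - ((3 + 12) - 3)²) = -240*(-7 - (15 - 3)²) = -240*(-7 - 1*12²) = -240*(-7 - 1*144) = -240*(-7 - 144) = -240*(-151) = 36240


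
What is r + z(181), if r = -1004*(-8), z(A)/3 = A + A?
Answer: 9118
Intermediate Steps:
z(A) = 6*A (z(A) = 3*(A + A) = 3*(2*A) = 6*A)
r = 8032
r + z(181) = 8032 + 6*181 = 8032 + 1086 = 9118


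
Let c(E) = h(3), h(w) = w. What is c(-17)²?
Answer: 9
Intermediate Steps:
c(E) = 3
c(-17)² = 3² = 9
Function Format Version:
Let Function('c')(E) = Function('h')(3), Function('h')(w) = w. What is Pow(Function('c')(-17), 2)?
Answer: 9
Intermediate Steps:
Function('c')(E) = 3
Pow(Function('c')(-17), 2) = Pow(3, 2) = 9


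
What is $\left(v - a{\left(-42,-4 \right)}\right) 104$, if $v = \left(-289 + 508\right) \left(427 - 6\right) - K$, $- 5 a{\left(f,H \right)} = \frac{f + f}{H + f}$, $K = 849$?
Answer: $\frac{1092550368}{115} \approx 9.5004 \cdot 10^{6}$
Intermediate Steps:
$a{\left(f,H \right)} = - \frac{2 f}{5 \left(H + f\right)}$ ($a{\left(f,H \right)} = - \frac{\left(f + f\right) \frac{1}{H + f}}{5} = - \frac{2 f \frac{1}{H + f}}{5} = - \frac{2 f}{5 \left(H + f\right)}$)
$v = 91350$ ($v = \left(-289 + 508\right) \left(427 - 6\right) - 849 = 219 \cdot 421 - 849 = 92199 - 849 = 91350$)
$\left(v - a{\left(-42,-4 \right)}\right) 104 = \left(91350 - \left(-2\right) \left(-42\right) \frac{1}{5 \left(-4\right) + 5 \left(-42\right)}\right) 104 = \left(91350 - \left(-2\right) \left(-42\right) \frac{1}{-20 - 210}\right) 104 = \left(91350 - \left(-2\right) \left(-42\right) \frac{1}{-230}\right) 104 = \left(91350 - \left(-2\right) \left(-42\right) \left(- \frac{1}{230}\right)\right) 104 = \left(91350 - - \frac{42}{115}\right) 104 = \left(91350 + \frac{42}{115}\right) 104 = \frac{10505292}{115} \cdot 104 = \frac{1092550368}{115}$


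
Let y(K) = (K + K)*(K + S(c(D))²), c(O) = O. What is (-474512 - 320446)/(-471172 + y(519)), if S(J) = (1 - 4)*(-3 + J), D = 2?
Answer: -8457/818 ≈ -10.339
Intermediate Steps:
S(J) = 9 - 3*J (S(J) = -3*(-3 + J) = 9 - 3*J)
y(K) = 2*K*(9 + K) (y(K) = (K + K)*(K + (9 - 3*2)²) = (2*K)*(K + (9 - 6)²) = (2*K)*(K + 3²) = (2*K)*(K + 9) = (2*K)*(9 + K) = 2*K*(9 + K))
(-474512 - 320446)/(-471172 + y(519)) = (-474512 - 320446)/(-471172 + 2*519*(9 + 519)) = -794958/(-471172 + 2*519*528) = -794958/(-471172 + 548064) = -794958/76892 = -794958*1/76892 = -8457/818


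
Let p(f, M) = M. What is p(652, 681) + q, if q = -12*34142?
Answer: -409023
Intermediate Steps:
q = -409704
p(652, 681) + q = 681 - 409704 = -409023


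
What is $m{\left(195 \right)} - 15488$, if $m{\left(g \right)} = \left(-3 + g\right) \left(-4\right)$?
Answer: $-16256$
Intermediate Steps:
$m{\left(g \right)} = 12 - 4 g$
$m{\left(195 \right)} - 15488 = \left(12 - 780\right) - 15488 = -768 - 15488 = -16256$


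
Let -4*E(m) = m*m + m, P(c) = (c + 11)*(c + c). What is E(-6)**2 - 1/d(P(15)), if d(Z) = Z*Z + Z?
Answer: 17133187/304590 ≈ 56.250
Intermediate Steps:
P(c) = 2*c*(11 + c) (P(c) = (11 + c)*(2*c) = 2*c*(11 + c))
E(m) = -m/4 - m**2/4 (E(m) = -(m*m + m)/4 = -(m**2 + m)/4 = -(m + m**2)/4 = -m/4 - m**2/4)
d(Z) = Z + Z**2 (d(Z) = Z**2 + Z = Z + Z**2)
E(-6)**2 - 1/d(P(15)) = (-1/4*(-6)*(1 - 6))**2 - 1/((2*15*(11 + 15))*(1 + 2*15*(11 + 15))) = (-1/4*(-6)*(-5))**2 - 1/((2*15*26)*(1 + 2*15*26)) = (-15/2)**2 - 1/(780*(1 + 780)) = 225/4 - 1/(780*781) = 225/4 - 1/609180 = 17133187/304590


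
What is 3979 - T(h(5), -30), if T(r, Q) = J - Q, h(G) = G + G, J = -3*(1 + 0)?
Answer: 3952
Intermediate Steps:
J = -3 (J = -3*1 = -3)
h(G) = 2*G
T(r, Q) = -3 - Q
3979 - T(h(5), -30) = 3979 - (-3 - 1*(-30)) = 3979 - (-3 + 30) = 3979 - 1*27 = 3979 - 27 = 3952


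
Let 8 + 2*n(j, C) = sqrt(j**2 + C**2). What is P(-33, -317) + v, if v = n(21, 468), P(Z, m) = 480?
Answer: 476 + 3*sqrt(24385)/2 ≈ 710.24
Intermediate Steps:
n(j, C) = -4 + sqrt(C**2 + j**2)/2 (n(j, C) = -4 + sqrt(j**2 + C**2)/2 = -4 + sqrt(C**2 + j**2)/2)
v = -4 + 3*sqrt(24385)/2 (v = -4 + sqrt(468**2 + 21**2)/2 = -4 + sqrt(219024 + 441)/2 = -4 + sqrt(219465)/2 = -4 + (3*sqrt(24385))/2 = -4 + 3*sqrt(24385)/2 ≈ 230.24)
P(-33, -317) + v = 480 + (-4 + 3*sqrt(24385)/2) = 476 + 3*sqrt(24385)/2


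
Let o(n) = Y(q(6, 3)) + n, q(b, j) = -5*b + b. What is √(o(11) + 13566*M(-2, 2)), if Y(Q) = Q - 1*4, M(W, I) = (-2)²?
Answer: √54247 ≈ 232.91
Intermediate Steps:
M(W, I) = 4
q(b, j) = -4*b
Y(Q) = -4 + Q (Y(Q) = Q - 4 = -4 + Q)
o(n) = -28 + n (o(n) = (-4 - 4*6) + n = (-4 - 24) + n = -28 + n)
√(o(11) + 13566*M(-2, 2)) = √((-28 + 11) + 13566*4) = √(-17 + 54264) = √54247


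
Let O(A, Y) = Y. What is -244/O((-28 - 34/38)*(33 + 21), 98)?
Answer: -122/49 ≈ -2.4898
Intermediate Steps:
-244/O((-28 - 34/38)*(33 + 21), 98) = -244/98 = -244*1/98 = -122/49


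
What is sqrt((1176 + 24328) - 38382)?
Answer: I*sqrt(12878) ≈ 113.48*I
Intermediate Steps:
sqrt((1176 + 24328) - 38382) = sqrt(25504 - 38382) = sqrt(-12878) = I*sqrt(12878)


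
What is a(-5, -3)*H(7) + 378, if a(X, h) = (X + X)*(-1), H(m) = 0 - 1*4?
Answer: 338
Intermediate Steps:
H(m) = -4 (H(m) = 0 - 4 = -4)
a(X, h) = -2*X (a(X, h) = (2*X)*(-1) = -2*X)
a(-5, -3)*H(7) + 378 = -2*(-5)*(-4) + 378 = 10*(-4) + 378 = -40 + 378 = 338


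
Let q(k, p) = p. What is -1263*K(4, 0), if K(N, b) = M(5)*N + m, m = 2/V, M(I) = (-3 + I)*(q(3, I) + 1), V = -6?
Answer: -60203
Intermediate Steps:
M(I) = (1 + I)*(-3 + I) (M(I) = (-3 + I)*(I + 1) = (-3 + I)*(1 + I) = (1 + I)*(-3 + I))
m = -1/3 (m = 2/(-6) = 2*(-1/6) = -1/3 ≈ -0.33333)
K(N, b) = -1/3 + 12*N (K(N, b) = (-3 + 5**2 - 2*5)*N - 1/3 = (-3 + 25 - 10)*N - 1/3 = 12*N - 1/3 = -1/3 + 12*N)
-1263*K(4, 0) = -1263*(-1/3 + 12*4) = -1263*(-1/3 + 48) = -1263*143/3 = -60203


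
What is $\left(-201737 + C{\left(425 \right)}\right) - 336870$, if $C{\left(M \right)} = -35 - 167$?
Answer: $-538809$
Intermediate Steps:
$C{\left(M \right)} = -202$
$\left(-201737 + C{\left(425 \right)}\right) - 336870 = \left(-201737 - 202\right) - 336870 = -201939 - 336870 = -538809$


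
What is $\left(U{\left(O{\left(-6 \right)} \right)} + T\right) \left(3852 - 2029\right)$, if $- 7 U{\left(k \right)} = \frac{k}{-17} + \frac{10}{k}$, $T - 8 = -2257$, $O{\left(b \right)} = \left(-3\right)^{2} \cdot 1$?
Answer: $- \frac{4391184064}{1071} \approx -4.1001 \cdot 10^{6}$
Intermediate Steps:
$O{\left(b \right)} = 9$ ($O{\left(b \right)} = 9 \cdot 1 = 9$)
$T = -2249$ ($T = 8 - 2257 = -2249$)
$U{\left(k \right)} = - \frac{10}{7 k} + \frac{k}{119}$ ($U{\left(k \right)} = - \frac{\frac{k}{-17} + \frac{10}{k}}{7} = - \frac{k \left(- \frac{1}{17}\right) + \frac{10}{k}}{7} = - \frac{- \frac{k}{17} + \frac{10}{k}}{7} = - \frac{\frac{10}{k} - \frac{k}{17}}{7} = - \frac{10}{7 k} + \frac{k}{119}$)
$\left(U{\left(O{\left(-6 \right)} \right)} + T\right) \left(3852 - 2029\right) = \left(\frac{-170 + 9^{2}}{119 \cdot 9} - 2249\right) \left(3852 - 2029\right) = \left(\frac{1}{119} \cdot \frac{1}{9} \left(-170 + 81\right) - 2249\right) 1823 = \left(\frac{1}{119} \cdot \frac{1}{9} \left(-89\right) - 2249\right) 1823 = \left(- \frac{89}{1071} - 2249\right) 1823 = \left(- \frac{2408768}{1071}\right) 1823 = - \frac{4391184064}{1071}$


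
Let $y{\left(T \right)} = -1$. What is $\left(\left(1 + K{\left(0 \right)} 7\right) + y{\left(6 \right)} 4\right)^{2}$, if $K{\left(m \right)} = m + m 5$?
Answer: $9$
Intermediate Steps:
$K{\left(m \right)} = 6 m$ ($K{\left(m \right)} = m + 5 m = 6 m$)
$\left(\left(1 + K{\left(0 \right)} 7\right) + y{\left(6 \right)} 4\right)^{2} = \left(\left(1 + 6 \cdot 0 \cdot 7\right) - 4\right)^{2} = \left(\left(1 + 0 \cdot 7\right) - 4\right)^{2} = \left(\left(1 + 0\right) - 4\right)^{2} = \left(1 - 4\right)^{2} = \left(-3\right)^{2} = 9$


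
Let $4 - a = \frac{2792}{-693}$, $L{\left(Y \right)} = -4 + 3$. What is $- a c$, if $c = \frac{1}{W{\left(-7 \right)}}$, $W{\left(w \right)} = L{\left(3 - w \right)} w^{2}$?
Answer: $\frac{5564}{33957} \approx 0.16385$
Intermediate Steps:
$L{\left(Y \right)} = -1$
$W{\left(w \right)} = - w^{2}$
$c = - \frac{1}{49}$ ($c = \frac{1}{\left(-1\right) \left(-7\right)^{2}} = \frac{1}{\left(-1\right) 49} = \frac{1}{-49} = - \frac{1}{49} \approx -0.020408$)
$a = \frac{5564}{693}$ ($a = 4 - \frac{2792}{-693} = 4 - 2792 \left(- \frac{1}{693}\right) = 4 - - \frac{2792}{693} = 4 + \frac{2792}{693} = \frac{5564}{693} \approx 8.0289$)
$- a c = - \frac{5564 \left(-1\right)}{693 \cdot 49} = \left(-1\right) \left(- \frac{5564}{33957}\right) = \frac{5564}{33957}$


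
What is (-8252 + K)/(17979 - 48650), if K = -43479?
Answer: 51731/30671 ≈ 1.6866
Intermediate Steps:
(-8252 + K)/(17979 - 48650) = (-8252 - 43479)/(17979 - 48650) = -51731/(-30671) = -51731*(-1/30671) = 51731/30671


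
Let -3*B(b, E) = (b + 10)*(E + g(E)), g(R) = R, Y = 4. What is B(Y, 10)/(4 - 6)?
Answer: 140/3 ≈ 46.667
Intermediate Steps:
B(b, E) = -2*E*(10 + b)/3 (B(b, E) = -(b + 10)*(E + E)/3 = -(10 + b)*2*E/3 = -2*E*(10 + b)/3)
B(Y, 10)/(4 - 6) = ((2/3)*10*(-10 - 1*4))/(4 - 6) = ((2/3)*10*(-10 - 4))/(-2) = ((2/3)*10*(-14))*(-1/2) = -280/3*(-1/2) = 140/3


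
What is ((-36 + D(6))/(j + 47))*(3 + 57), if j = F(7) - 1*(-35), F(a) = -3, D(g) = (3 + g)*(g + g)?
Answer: 4320/79 ≈ 54.684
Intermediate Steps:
D(g) = 2*g*(3 + g) (D(g) = (3 + g)*(2*g) = 2*g*(3 + g))
j = 32 (j = -3 - 1*(-35) = -3 + 35 = 32)
((-36 + D(6))/(j + 47))*(3 + 57) = ((-36 + 2*6*(3 + 6))/(32 + 47))*(3 + 57) = ((-36 + 2*6*9)/79)*60 = ((-36 + 108)*(1/79))*60 = (72*(1/79))*60 = (72/79)*60 = 4320/79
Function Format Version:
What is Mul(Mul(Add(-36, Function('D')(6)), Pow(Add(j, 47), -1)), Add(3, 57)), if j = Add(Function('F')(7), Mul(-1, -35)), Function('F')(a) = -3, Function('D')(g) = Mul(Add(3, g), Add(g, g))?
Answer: Rational(4320, 79) ≈ 54.684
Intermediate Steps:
Function('D')(g) = Mul(2, g, Add(3, g)) (Function('D')(g) = Mul(Add(3, g), Mul(2, g)) = Mul(2, g, Add(3, g)))
j = 32 (j = Add(-3, Mul(-1, -35)) = Add(-3, 35) = 32)
Mul(Mul(Add(-36, Function('D')(6)), Pow(Add(j, 47), -1)), Add(3, 57)) = Mul(Mul(Add(-36, Mul(2, 6, Add(3, 6))), Pow(Add(32, 47), -1)), Add(3, 57)) = Mul(Mul(Add(-36, Mul(2, 6, 9)), Pow(79, -1)), 60) = Mul(Mul(Add(-36, 108), Rational(1, 79)), 60) = Mul(Mul(72, Rational(1, 79)), 60) = Mul(Rational(72, 79), 60) = Rational(4320, 79)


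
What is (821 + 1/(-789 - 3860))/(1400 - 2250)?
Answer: -1908414/1975825 ≈ -0.96588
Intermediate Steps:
(821 + 1/(-789 - 3860))/(1400 - 2250) = (821 + 1/(-4649))/(-850) = (821 - 1/4649)*(-1/850) = (3816828/4649)*(-1/850) = -1908414/1975825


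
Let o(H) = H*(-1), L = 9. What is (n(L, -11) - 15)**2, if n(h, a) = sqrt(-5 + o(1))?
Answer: (15 - I*sqrt(6))**2 ≈ 219.0 - 73.485*I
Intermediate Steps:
o(H) = -H
n(h, a) = I*sqrt(6) (n(h, a) = sqrt(-5 - 1*1) = sqrt(-5 - 1) = sqrt(-6) = I*sqrt(6))
(n(L, -11) - 15)**2 = (I*sqrt(6) - 15)**2 = (-15 + I*sqrt(6))**2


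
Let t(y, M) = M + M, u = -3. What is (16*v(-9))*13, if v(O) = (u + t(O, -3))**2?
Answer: 16848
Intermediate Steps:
t(y, M) = 2*M
v(O) = 81 (v(O) = (-3 + 2*(-3))**2 = (-3 - 6)**2 = (-9)**2 = 81)
(16*v(-9))*13 = (16*81)*13 = 1296*13 = 16848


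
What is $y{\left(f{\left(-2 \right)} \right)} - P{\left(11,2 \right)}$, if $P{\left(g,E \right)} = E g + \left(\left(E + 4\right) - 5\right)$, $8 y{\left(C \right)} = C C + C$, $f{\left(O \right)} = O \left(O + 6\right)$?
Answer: $-16$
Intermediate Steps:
$f{\left(O \right)} = O \left(6 + O\right)$
$y{\left(C \right)} = \frac{C}{8} + \frac{C^{2}}{8}$ ($y{\left(C \right)} = \frac{C C + C}{8} = \frac{C^{2} + C}{8} = \frac{C + C^{2}}{8} = \frac{C}{8} + \frac{C^{2}}{8}$)
$P{\left(g,E \right)} = -1 + E + E g$ ($P{\left(g,E \right)} = E g + \left(\left(4 + E\right) - 5\right) = E g + \left(-1 + E\right) = -1 + E + E g$)
$y{\left(f{\left(-2 \right)} \right)} - P{\left(11,2 \right)} = \frac{- 2 \left(6 - 2\right) \left(1 - 2 \left(6 - 2\right)\right)}{8} - \left(-1 + 2 + 2 \cdot 11\right) = \frac{\left(-2\right) 4 \left(1 - 8\right)}{8} - \left(-1 + 2 + 22\right) = \frac{1}{8} \left(-8\right) \left(1 - 8\right) - 23 = \frac{1}{8} \left(-8\right) \left(-7\right) - 23 = 7 - 23 = -16$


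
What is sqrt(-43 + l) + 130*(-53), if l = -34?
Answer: -6890 + I*sqrt(77) ≈ -6890.0 + 8.775*I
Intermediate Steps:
sqrt(-43 + l) + 130*(-53) = sqrt(-43 - 34) + 130*(-53) = sqrt(-77) - 6890 = I*sqrt(77) - 6890 = -6890 + I*sqrt(77)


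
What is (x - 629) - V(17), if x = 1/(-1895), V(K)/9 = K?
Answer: -1481891/1895 ≈ -782.00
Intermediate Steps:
V(K) = 9*K
x = -1/1895 ≈ -0.00052770
(x - 629) - V(17) = (-1/1895 - 629) - 9*17 = -1191956/1895 - 1*153 = -1191956/1895 - 153 = -1481891/1895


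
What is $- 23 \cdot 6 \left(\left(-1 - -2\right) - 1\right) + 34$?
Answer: $34$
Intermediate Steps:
$- 23 \cdot 6 \left(\left(-1 - -2\right) - 1\right) + 34 = - 23 \cdot 6 \left(\left(-1 + 2\right) - 1\right) + 34 = - 23 \cdot 6 \left(1 - 1\right) + 34 = - 23 \cdot 6 \cdot 0 + 34 = \left(-23\right) 0 + 34 = 0 + 34 = 34$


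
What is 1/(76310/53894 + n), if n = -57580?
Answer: -26947/1551570105 ≈ -1.7368e-5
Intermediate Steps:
1/(76310/53894 + n) = 1/(76310/53894 - 57580) = 1/(76310*(1/53894) - 57580) = 1/(38155/26947 - 57580) = 1/(-1551570105/26947) = -26947/1551570105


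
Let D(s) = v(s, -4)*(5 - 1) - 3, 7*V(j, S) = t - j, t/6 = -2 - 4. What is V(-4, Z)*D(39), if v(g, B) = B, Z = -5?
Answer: 608/7 ≈ 86.857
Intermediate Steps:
t = -36 (t = 6*(-2 - 4) = 6*(-6) = -36)
V(j, S) = -36/7 - j/7 (V(j, S) = (-36 - j)/7 = -36/7 - j/7)
D(s) = -19 (D(s) = -4*(5 - 1) - 3 = -4*4 - 3 = -16 - 3 = -19)
V(-4, Z)*D(39) = (-36/7 - ⅐*(-4))*(-19) = (-36/7 + 4/7)*(-19) = -32/7*(-19) = 608/7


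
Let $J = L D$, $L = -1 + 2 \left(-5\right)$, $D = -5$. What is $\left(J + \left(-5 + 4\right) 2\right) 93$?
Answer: $4929$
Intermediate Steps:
$L = -11$ ($L = -1 - 10 = -11$)
$J = 55$ ($J = \left(-11\right) \left(-5\right) = 55$)
$\left(J + \left(-5 + 4\right) 2\right) 93 = \left(55 + \left(-5 + 4\right) 2\right) 93 = \left(55 - 2\right) 93 = 53 \cdot 93 = 4929$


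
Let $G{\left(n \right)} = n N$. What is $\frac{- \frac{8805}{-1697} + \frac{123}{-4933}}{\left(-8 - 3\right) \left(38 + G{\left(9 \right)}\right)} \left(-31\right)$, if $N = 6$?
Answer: $\frac{670008177}{4235878306} \approx 0.15817$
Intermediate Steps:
$G{\left(n \right)} = 6 n$ ($G{\left(n \right)} = n 6 = 6 n$)
$\frac{- \frac{8805}{-1697} + \frac{123}{-4933}}{\left(-8 - 3\right) \left(38 + G{\left(9 \right)}\right)} \left(-31\right) = \frac{- \frac{8805}{-1697} + \frac{123}{-4933}}{\left(-8 - 3\right) \left(38 + 6 \cdot 9\right)} \left(-31\right) = \frac{\left(-8805\right) \left(- \frac{1}{1697}\right) + 123 \left(- \frac{1}{4933}\right)}{\left(-11\right) \left(38 + 54\right)} \left(-31\right) = \frac{\frac{8805}{1697} - \frac{123}{4933}}{\left(-11\right) 92} \left(-31\right) = \frac{43226334}{8371301 \left(-1012\right)} \left(-31\right) = \frac{43226334}{8371301} \left(- \frac{1}{1012}\right) \left(-31\right) = \left(- \frac{21613167}{4235878306}\right) \left(-31\right) = \frac{670008177}{4235878306}$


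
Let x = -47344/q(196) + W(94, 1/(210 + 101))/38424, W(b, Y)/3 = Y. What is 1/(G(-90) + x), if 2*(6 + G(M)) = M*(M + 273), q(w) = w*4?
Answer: -195181112/1620274093135 ≈ -0.00012046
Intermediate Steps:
q(w) = 4*w
W(b, Y) = 3*Y
G(M) = -6 + M*(273 + M)/2 (G(M) = -6 + (M*(M + 273))/2 = -6 + (M*(273 + M))/2 = -6 + M*(273 + M)/2)
x = -11786549143/195181112 (x = -47344/(4*196) + (3/(210 + 101))/38424 = -47344/784 + (3/311)*(1/38424) = -47344*1/784 + (3*(1/311))*(1/38424) = -2959/49 + (3/311)*(1/38424) = -2959/49 + 1/3983288 = -11786549143/195181112 ≈ -60.388)
1/(G(-90) + x) = 1/((-6 + (1/2)*(-90)**2 + (273/2)*(-90)) - 11786549143/195181112) = 1/((-6 + (1/2)*8100 - 12285) - 11786549143/195181112) = 1/((-6 + 4050 - 12285) - 11786549143/195181112) = 1/(-8241 - 11786549143/195181112) = 1/(-1620274093135/195181112) = -195181112/1620274093135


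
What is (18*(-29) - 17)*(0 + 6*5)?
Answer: -16170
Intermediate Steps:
(18*(-29) - 17)*(0 + 6*5) = (-522 - 17)*(0 + 30) = -539*30 = -16170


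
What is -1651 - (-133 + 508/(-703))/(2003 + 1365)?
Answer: -3908985297/2367704 ≈ -1651.0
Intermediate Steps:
-1651 - (-133 + 508/(-703))/(2003 + 1365) = -1651 - (-133 + 508*(-1/703))/3368 = -1651 - (-133 - 508/703)/3368 = -1651 - (-94007)/(703*3368) = -1651 - 1*(-94007/2367704) = -1651 + 94007/2367704 = -3908985297/2367704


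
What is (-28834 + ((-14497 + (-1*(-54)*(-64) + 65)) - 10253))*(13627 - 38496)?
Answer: 1416911275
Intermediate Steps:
(-28834 + ((-14497 + (-1*(-54)*(-64) + 65)) - 10253))*(13627 - 38496) = (-28834 + ((-14497 + (54*(-64) + 65)) - 10253))*(-24869) = (-28834 + ((-14497 + (-3456 + 65)) - 10253))*(-24869) = (-28834 + ((-14497 - 3391) - 10253))*(-24869) = (-28834 + (-17888 - 10253))*(-24869) = (-28834 - 28141)*(-24869) = -56975*(-24869) = 1416911275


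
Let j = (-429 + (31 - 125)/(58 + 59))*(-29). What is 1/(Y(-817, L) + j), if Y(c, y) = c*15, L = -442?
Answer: 117/24488 ≈ 0.0047778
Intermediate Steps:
Y(c, y) = 15*c
j = 1458323/117 (j = (-429 - 94/117)*(-29) = -50287/117*(-29) = 1458323/117 ≈ 12464.)
1/(Y(-817, L) + j) = 1/(15*(-817) + 1458323/117) = 1/(-12255 + 1458323/117) = 1/(24488/117) = 117/24488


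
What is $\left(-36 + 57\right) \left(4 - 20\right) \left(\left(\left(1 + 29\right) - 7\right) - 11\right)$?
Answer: $-4032$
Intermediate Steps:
$\left(-36 + 57\right) \left(4 - 20\right) \left(\left(\left(1 + 29\right) - 7\right) - 11\right) = 21 \left(-16\right) \left(\left(30 - 7\right) - 11\right) = - 336 \left(23 - 11\right) = \left(-336\right) 12 = -4032$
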